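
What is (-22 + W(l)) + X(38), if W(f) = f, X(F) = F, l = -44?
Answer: -28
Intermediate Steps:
(-22 + W(l)) + X(38) = (-22 - 44) + 38 = -66 + 38 = -28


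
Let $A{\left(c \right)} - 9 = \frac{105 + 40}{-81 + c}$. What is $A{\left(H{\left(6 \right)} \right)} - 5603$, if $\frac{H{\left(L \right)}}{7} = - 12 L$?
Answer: $- \frac{654527}{117} \approx -5594.3$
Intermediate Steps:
$H{\left(L \right)} = - 84 L$ ($H{\left(L \right)} = 7 \left(- 12 L\right) = - 84 L$)
$A{\left(c \right)} = 9 + \frac{145}{-81 + c}$ ($A{\left(c \right)} = 9 + \frac{105 + 40}{-81 + c} = 9 + \frac{145}{-81 + c}$)
$A{\left(H{\left(6 \right)} \right)} - 5603 = \frac{-584 + 9 \left(\left(-84\right) 6\right)}{-81 - 504} - 5603 = \frac{-584 + 9 \left(-504\right)}{-81 - 504} - 5603 = \frac{-584 - 4536}{-585} - 5603 = \left(- \frac{1}{585}\right) \left(-5120\right) - 5603 = \frac{1024}{117} - 5603 = - \frac{654527}{117}$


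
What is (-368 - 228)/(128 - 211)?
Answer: 596/83 ≈ 7.1807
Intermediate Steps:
(-368 - 228)/(128 - 211) = -596/(-83) = -596*(-1/83) = 596/83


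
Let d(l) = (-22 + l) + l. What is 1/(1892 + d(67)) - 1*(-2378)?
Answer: 4765513/2004 ≈ 2378.0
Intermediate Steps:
d(l) = -22 + 2*l
1/(1892 + d(67)) - 1*(-2378) = 1/(1892 + (-22 + 2*67)) - 1*(-2378) = 1/(1892 + (-22 + 134)) + 2378 = 1/(1892 + 112) + 2378 = 1/2004 + 2378 = 4765513/2004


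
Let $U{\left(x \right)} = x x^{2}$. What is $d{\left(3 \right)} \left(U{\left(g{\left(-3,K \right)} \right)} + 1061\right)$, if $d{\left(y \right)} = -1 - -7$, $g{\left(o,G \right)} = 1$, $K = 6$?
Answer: $6372$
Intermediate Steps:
$U{\left(x \right)} = x^{3}$
$d{\left(y \right)} = 6$ ($d{\left(y \right)} = -1 + 7 = 6$)
$d{\left(3 \right)} \left(U{\left(g{\left(-3,K \right)} \right)} + 1061\right) = 6 \left(1^{3} + 1061\right) = 6 \left(1 + 1061\right) = 6 \cdot 1062 = 6372$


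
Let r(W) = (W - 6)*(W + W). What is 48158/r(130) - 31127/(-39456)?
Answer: 181478533/79503840 ≈ 2.2826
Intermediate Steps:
r(W) = 2*W*(-6 + W) (r(W) = (-6 + W)*(2*W) = 2*W*(-6 + W))
48158/r(130) - 31127/(-39456) = 48158/((2*130*(-6 + 130))) - 31127/(-39456) = 48158/((2*130*124)) - 31127*(-1/39456) = 48158/32240 + 31127/39456 = 48158*(1/32240) + 31127/39456 = 24079/16120 + 31127/39456 = 181478533/79503840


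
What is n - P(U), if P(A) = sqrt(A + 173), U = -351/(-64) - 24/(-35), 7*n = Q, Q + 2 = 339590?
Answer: 339588/7 - sqrt(14046935)/280 ≈ 48499.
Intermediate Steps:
Q = 339588 (Q = -2 + 339590 = 339588)
n = 339588/7 (n = (1/7)*339588 = 339588/7 ≈ 48513.)
U = 13821/2240 (U = -351*(-1/64) - 24*(-1/35) = 351/64 + 24/35 = 13821/2240 ≈ 6.1701)
P(A) = sqrt(173 + A)
n - P(U) = 339588/7 - sqrt(173 + 13821/2240) = 339588/7 - sqrt(401341/2240) = 339588/7 - sqrt(14046935)/280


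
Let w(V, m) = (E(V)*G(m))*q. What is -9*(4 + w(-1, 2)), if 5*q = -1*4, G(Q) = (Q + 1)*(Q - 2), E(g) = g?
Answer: -36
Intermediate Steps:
G(Q) = (1 + Q)*(-2 + Q)
q = -⅘ (q = (-1*4)/5 = (⅕)*(-4) = -⅘ ≈ -0.80000)
w(V, m) = -4*V*(-2 + m² - m)/5 (w(V, m) = (V*(-2 + m² - m))*(-⅘) = -4*V*(-2 + m² - m)/5)
-9*(4 + w(-1, 2)) = -9*(4 + (⅘)*(-1)*(2 + 2 - 1*2²)) = -9*(4 + (⅘)*(-1)*(2 + 2 - 1*4)) = -9*(4 + (⅘)*(-1)*(2 + 2 - 4)) = -9*(4 + (⅘)*(-1)*0) = -9*(4 + 0) = -9*4 = -36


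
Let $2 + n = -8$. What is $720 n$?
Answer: $-7200$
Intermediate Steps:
$n = -10$ ($n = -2 - 8 = -10$)
$720 n = 720 \left(-10\right) = -7200$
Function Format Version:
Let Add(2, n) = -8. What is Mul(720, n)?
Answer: -7200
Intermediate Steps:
n = -10 (n = Add(-2, -8) = -10)
Mul(720, n) = Mul(720, -10) = -7200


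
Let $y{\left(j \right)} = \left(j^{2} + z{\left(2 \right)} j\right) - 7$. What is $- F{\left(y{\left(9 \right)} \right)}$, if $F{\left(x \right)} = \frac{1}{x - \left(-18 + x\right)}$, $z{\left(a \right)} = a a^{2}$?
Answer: $- \frac{1}{18} \approx -0.055556$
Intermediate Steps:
$z{\left(a \right)} = a^{3}$
$y{\left(j \right)} = -7 + j^{2} + 8 j$ ($y{\left(j \right)} = \left(j^{2} + 2^{3} j\right) - 7 = \left(j^{2} + 8 j\right) - 7 = -7 + j^{2} + 8 j$)
$F{\left(x \right)} = \frac{1}{18}$
$- F{\left(y{\left(9 \right)} \right)} = \left(-1\right) \frac{1}{18} = - \frac{1}{18}$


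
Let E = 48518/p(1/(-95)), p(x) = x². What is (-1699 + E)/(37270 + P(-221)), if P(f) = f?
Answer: 437873251/37049 ≈ 11819.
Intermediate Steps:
E = 437874950 (E = 48518/((1/(-95))²) = 48518/((-1/95)²) = 48518/(1/9025) = 48518*9025 = 437874950)
(-1699 + E)/(37270 + P(-221)) = (-1699 + 437874950)/(37270 - 221) = 437873251/37049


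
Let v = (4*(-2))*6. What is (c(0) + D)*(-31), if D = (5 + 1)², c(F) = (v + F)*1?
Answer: 372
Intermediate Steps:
v = -48 (v = -8*6 = -48)
c(F) = -48 + F (c(F) = (-48 + F)*1 = -48 + F)
D = 36 (D = 6² = 36)
(c(0) + D)*(-31) = ((-48 + 0) + 36)*(-31) = (-48 + 36)*(-31) = -12*(-31) = 372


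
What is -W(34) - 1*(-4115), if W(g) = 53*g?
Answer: 2313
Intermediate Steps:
-W(34) - 1*(-4115) = -53*34 - 1*(-4115) = -1*1802 + 4115 = -1802 + 4115 = 2313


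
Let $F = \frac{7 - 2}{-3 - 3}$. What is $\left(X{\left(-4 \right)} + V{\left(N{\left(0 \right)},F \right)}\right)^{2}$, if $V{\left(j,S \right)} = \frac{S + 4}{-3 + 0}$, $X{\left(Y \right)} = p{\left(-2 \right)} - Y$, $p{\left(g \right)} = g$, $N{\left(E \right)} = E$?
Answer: $\frac{289}{324} \approx 0.89198$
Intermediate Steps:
$F = - \frac{5}{6}$ ($F = \frac{5}{-6} = 5 \left(- \frac{1}{6}\right) = - \frac{5}{6} \approx -0.83333$)
$X{\left(Y \right)} = -2 - Y$
$V{\left(j,S \right)} = - \frac{4}{3} - \frac{S}{3}$ ($V{\left(j,S \right)} = \frac{4 + S}{-3} = \left(4 + S\right) \left(- \frac{1}{3}\right) = - \frac{4}{3} - \frac{S}{3}$)
$\left(X{\left(-4 \right)} + V{\left(N{\left(0 \right)},F \right)}\right)^{2} = \left(\left(-2 - -4\right) - \frac{19}{18}\right)^{2} = \left(\left(-2 + 4\right) + \left(- \frac{4}{3} + \frac{5}{18}\right)\right)^{2} = \left(2 - \frac{19}{18}\right)^{2} = \left(\frac{17}{18}\right)^{2} = \frac{289}{324}$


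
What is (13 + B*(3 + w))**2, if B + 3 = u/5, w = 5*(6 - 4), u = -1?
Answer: 20449/25 ≈ 817.96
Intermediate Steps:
w = 10 (w = 5*2 = 10)
B = -16/5 (B = -3 - 1/5 = -16/5 ≈ -3.2000)
(13 + B*(3 + w))**2 = (13 - 16*(3 + 10)/5)**2 = (13 - 16/5*13)**2 = (13 - 208/5)**2 = (-143/5)**2 = 20449/25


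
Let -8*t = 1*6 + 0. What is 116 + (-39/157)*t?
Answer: 72965/628 ≈ 116.19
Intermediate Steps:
t = -¾ (t = -(1*6 + 0)/8 = -(6 + 0)/8 = -⅛*6 = -¾ ≈ -0.75000)
116 + (-39/157)*t = 116 - 39/157*(-¾) = 116 + 117/628 = 72965/628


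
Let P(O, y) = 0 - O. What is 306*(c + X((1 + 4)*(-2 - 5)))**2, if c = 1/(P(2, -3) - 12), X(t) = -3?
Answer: 282897/98 ≈ 2886.7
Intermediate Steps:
P(O, y) = -O
c = -1/14 (c = 1/(-1*2 - 12) = 1/(-2 - 12) = 1/(-14) = -1/14 ≈ -0.071429)
306*(c + X((1 + 4)*(-2 - 5)))**2 = 306*(-1/14 - 3)**2 = 306*(-43/14)**2 = 306*(1849/196) = 282897/98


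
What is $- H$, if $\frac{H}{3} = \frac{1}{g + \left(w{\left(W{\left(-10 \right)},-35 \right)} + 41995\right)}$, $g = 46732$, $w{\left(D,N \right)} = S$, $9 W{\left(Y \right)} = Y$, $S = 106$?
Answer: $- \frac{1}{29611} \approx -3.3771 \cdot 10^{-5}$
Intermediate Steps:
$W{\left(Y \right)} = \frac{Y}{9}$
$w{\left(D,N \right)} = 106$
$H = \frac{1}{29611}$ ($H = \frac{3}{46732 + \left(106 + 41995\right)} = \frac{3}{46732 + 42101} = \frac{3}{88833} = 3 \cdot \frac{1}{88833} = \frac{1}{29611} \approx 3.3771 \cdot 10^{-5}$)
$- H = \left(-1\right) \frac{1}{29611} = - \frac{1}{29611}$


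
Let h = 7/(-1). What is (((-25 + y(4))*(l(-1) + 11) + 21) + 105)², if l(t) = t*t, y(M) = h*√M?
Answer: 116964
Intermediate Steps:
h = -7 (h = 7*(-1) = -7)
y(M) = -7*√M
l(t) = t²
(((-25 + y(4))*(l(-1) + 11) + 21) + 105)² = (((-25 - 7*√4)*((-1)² + 11) + 21) + 105)² = (((-25 - 7*2)*(1 + 11) + 21) + 105)² = (((-25 - 14)*12 + 21) + 105)² = ((-39*12 + 21) + 105)² = ((-468 + 21) + 105)² = (-447 + 105)² = (-342)² = 116964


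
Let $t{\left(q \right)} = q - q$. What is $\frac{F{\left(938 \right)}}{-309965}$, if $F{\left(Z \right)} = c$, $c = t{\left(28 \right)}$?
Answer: $0$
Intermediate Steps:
$t{\left(q \right)} = 0$
$c = 0$
$F{\left(Z \right)} = 0$
$\frac{F{\left(938 \right)}}{-309965} = \frac{0}{-309965} = 0 \left(- \frac{1}{309965}\right) = 0$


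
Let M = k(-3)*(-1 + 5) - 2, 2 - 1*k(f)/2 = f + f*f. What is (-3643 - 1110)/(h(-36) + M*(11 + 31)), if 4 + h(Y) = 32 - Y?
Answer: 4753/1364 ≈ 3.4846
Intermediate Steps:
h(Y) = 28 - Y (h(Y) = -4 + (32 - Y) = 28 - Y)
k(f) = 4 - 2*f - 2*f**2 (k(f) = 4 - 2*(f + f*f) = 4 - 2*(f + f**2) = 4 + (-2*f - 2*f**2) = 4 - 2*f - 2*f**2)
M = -34 (M = (4 - 2*(-3) - 2*(-3)**2)*(-1 + 5) - 2 = (4 + 6 - 2*9)*4 - 2 = (4 + 6 - 18)*4 - 2 = -8*4 - 2 = -32 - 2 = -34)
(-3643 - 1110)/(h(-36) + M*(11 + 31)) = (-3643 - 1110)/((28 - 1*(-36)) - 34*(11 + 31)) = -4753/((28 + 36) - 34*42) = -4753/(64 - 1428) = -4753/(-1364) = -4753*(-1/1364) = 4753/1364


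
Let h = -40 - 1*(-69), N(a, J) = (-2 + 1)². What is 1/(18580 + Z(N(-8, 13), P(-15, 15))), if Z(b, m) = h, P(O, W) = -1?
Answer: 1/18609 ≈ 5.3737e-5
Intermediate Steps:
N(a, J) = 1 (N(a, J) = (-1)² = 1)
h = 29 (h = -40 + 69 = 29)
Z(b, m) = 29
1/(18580 + Z(N(-8, 13), P(-15, 15))) = 1/(18580 + 29) = 1/18609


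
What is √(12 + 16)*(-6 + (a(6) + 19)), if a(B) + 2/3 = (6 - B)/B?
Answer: 74*√7/3 ≈ 65.262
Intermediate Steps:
a(B) = -⅔ + (6 - B)/B
√(12 + 16)*(-6 + (a(6) + 19)) = √(12 + 16)*(-6 + ((-5/3 + 6/6) + 19)) = √28*(-6 + ((-5/3 + 6*(⅙)) + 19)) = (2*√7)*(-6 + ((-5/3 + 1) + 19)) = (2*√7)*(-6 + (-⅔ + 19)) = (2*√7)*(-6 + 55/3) = (2*√7)*(37/3) = 74*√7/3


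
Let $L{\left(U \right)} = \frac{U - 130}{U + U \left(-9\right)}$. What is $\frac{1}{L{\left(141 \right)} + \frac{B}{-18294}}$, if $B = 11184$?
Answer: $- \frac{3439272}{2136131} \approx -1.61$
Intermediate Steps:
$L{\left(U \right)} = - \frac{-130 + U}{8 U}$ ($L{\left(U \right)} = \frac{-130 + U}{U - 9 U} = \frac{-130 + U}{\left(-8\right) U} = \left(-130 + U\right) \left(- \frac{1}{8 U}\right) = - \frac{-130 + U}{8 U}$)
$\frac{1}{L{\left(141 \right)} + \frac{B}{-18294}} = \frac{1}{\frac{130 - 141}{8 \cdot 141} + \frac{11184}{-18294}} = \frac{1}{\frac{1}{8} \cdot \frac{1}{141} \left(130 - 141\right) + 11184 \left(- \frac{1}{18294}\right)} = \frac{1}{\frac{1}{8} \cdot \frac{1}{141} \left(-11\right) - \frac{1864}{3049}} = \frac{1}{- \frac{11}{1128} - \frac{1864}{3049}} = \frac{1}{- \frac{2136131}{3439272}} = - \frac{3439272}{2136131}$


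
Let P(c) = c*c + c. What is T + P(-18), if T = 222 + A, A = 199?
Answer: 727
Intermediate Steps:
P(c) = c + c² (P(c) = c² + c = c + c²)
T = 421 (T = 222 + 199 = 421)
T + P(-18) = 421 - 18*(1 - 18) = 421 - 18*(-17) = 421 + 306 = 727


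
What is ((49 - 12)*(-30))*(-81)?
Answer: 89910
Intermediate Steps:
((49 - 12)*(-30))*(-81) = (37*(-30))*(-81) = -1110*(-81) = 89910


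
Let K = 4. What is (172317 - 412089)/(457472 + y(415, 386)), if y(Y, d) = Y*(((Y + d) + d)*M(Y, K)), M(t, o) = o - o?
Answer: -59943/114368 ≈ -0.52412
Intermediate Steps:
M(t, o) = 0
y(Y, d) = 0 (y(Y, d) = Y*(((Y + d) + d)*0) = Y*((Y + 2*d)*0) = Y*0 = 0)
(172317 - 412089)/(457472 + y(415, 386)) = (172317 - 412089)/(457472 + 0) = -239772/457472 = -239772*1/457472 = -59943/114368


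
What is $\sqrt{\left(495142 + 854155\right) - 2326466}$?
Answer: $i \sqrt{977169} \approx 988.52 i$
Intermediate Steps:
$\sqrt{\left(495142 + 854155\right) - 2326466} = \sqrt{1349297 - 2326466} = \sqrt{-977169} = i \sqrt{977169}$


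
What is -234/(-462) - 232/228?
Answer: -2243/4389 ≈ -0.51105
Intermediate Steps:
-234/(-462) - 232/228 = -234*(-1/462) - 232*1/228 = 39/77 - 58/57 = -2243/4389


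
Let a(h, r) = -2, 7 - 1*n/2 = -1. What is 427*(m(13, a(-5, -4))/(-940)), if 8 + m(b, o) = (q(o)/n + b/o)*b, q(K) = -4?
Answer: 163541/3760 ≈ 43.495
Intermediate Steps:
n = 16 (n = 14 - 2*(-1) = 14 + 2 = 16)
m(b, o) = -8 + b*(-1/4 + b/o) (m(b, o) = -8 + (-4/16 + b/o)*b = -8 + (-4*1/16 + b/o)*b = -8 + (-1/4 + b/o)*b = -8 + b*(-1/4 + b/o))
427*(m(13, a(-5, -4))/(-940)) = 427*((-8 - 1/4*13 + 13**2/(-2))/(-940)) = 427*((-8 - 13/4 + 169*(-1/2))*(-1/940)) = 427*((-8 - 13/4 - 169/2)*(-1/940)) = 427*(-383/4*(-1/940)) = 427*(383/3760) = 163541/3760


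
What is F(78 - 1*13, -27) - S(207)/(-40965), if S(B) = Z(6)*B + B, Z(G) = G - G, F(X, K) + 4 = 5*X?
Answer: 4383324/13655 ≈ 321.00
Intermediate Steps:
F(X, K) = -4 + 5*X
Z(G) = 0
S(B) = B (S(B) = 0*B + B = 0 + B = B)
F(78 - 1*13, -27) - S(207)/(-40965) = (-4 + 5*(78 - 1*13)) - 207/(-40965) = (-4 + 5*(78 - 13)) - 207*(-1)/40965 = (-4 + 5*65) - 1*(-69/13655) = (-4 + 325) + 69/13655 = 321 + 69/13655 = 4383324/13655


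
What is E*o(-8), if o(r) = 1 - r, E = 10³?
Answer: 9000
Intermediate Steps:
E = 1000
E*o(-8) = 1000*(1 - 1*(-8)) = 1000*(1 + 8) = 1000*9 = 9000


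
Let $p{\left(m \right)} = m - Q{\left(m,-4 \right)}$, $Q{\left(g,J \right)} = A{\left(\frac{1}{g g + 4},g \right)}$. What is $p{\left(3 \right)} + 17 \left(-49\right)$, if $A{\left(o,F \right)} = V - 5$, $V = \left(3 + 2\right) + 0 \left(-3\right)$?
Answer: $-830$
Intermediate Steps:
$V = 5$ ($V = 5 + 0 = 5$)
$A{\left(o,F \right)} = 0$ ($A{\left(o,F \right)} = 5 - 5 = 0$)
$Q{\left(g,J \right)} = 0$
$p{\left(m \right)} = m$ ($p{\left(m \right)} = m - 0 = m + 0 = m$)
$p{\left(3 \right)} + 17 \left(-49\right) = 3 + 17 \left(-49\right) = 3 - 833 = -830$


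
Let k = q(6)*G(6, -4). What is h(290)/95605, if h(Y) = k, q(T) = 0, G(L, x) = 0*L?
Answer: 0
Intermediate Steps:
G(L, x) = 0
k = 0 (k = 0*0 = 0)
h(Y) = 0
h(290)/95605 = 0/95605 = 0*(1/95605) = 0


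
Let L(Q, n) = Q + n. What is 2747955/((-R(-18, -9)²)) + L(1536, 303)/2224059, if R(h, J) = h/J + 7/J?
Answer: -165013579258142/89703713 ≈ -1.8395e+6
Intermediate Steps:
R(h, J) = 7/J + h/J
2747955/((-R(-18, -9)²)) + L(1536, 303)/2224059 = 2747955/((-((7 - 18)/(-9))²)) + (1536 + 303)/2224059 = 2747955/((-(-⅑*(-11))²)) + 1839*(1/2224059) = 2747955/((-(11/9)²)) + 613/741353 = 2747955/((-1*121/81)) + 613/741353 = 2747955/(-121/81) + 613/741353 = 2747955*(-81/121) + 613/741353 = -222584355/121 + 613/741353 = -165013579258142/89703713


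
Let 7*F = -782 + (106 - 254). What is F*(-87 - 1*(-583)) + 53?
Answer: -460909/7 ≈ -65844.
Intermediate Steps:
F = -930/7 (F = (-782 + (106 - 254))/7 = (-782 - 148)/7 = (⅐)*(-930) = -930/7 ≈ -132.86)
F*(-87 - 1*(-583)) + 53 = -930*(-87 - 1*(-583))/7 + 53 = -930*(-87 + 583)/7 + 53 = -930/7*496 + 53 = -461280/7 + 53 = -460909/7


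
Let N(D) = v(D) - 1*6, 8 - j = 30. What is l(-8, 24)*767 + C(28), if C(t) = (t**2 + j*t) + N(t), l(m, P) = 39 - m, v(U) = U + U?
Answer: 36267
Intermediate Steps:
j = -22 (j = 8 - 1*30 = 8 - 30 = -22)
v(U) = 2*U
N(D) = -6 + 2*D (N(D) = 2*D - 1*6 = 2*D - 6 = -6 + 2*D)
C(t) = -6 + t**2 - 20*t (C(t) = (t**2 - 22*t) + (-6 + 2*t) = -6 + t**2 - 20*t)
l(-8, 24)*767 + C(28) = (39 - 1*(-8))*767 + (-6 + 28**2 - 20*28) = (39 + 8)*767 + (-6 + 784 - 560) = 47*767 + 218 = 36049 + 218 = 36267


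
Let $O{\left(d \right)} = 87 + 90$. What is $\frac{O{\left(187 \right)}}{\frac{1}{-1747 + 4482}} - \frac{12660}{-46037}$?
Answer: $\frac{22286294175}{46037} \approx 4.841 \cdot 10^{5}$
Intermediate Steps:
$O{\left(d \right)} = 177$
$\frac{O{\left(187 \right)}}{\frac{1}{-1747 + 4482}} - \frac{12660}{-46037} = \frac{177}{\frac{1}{-1747 + 4482}} - \frac{12660}{-46037} = \frac{177}{\frac{1}{2735}} - - \frac{12660}{46037} = 177 \frac{1}{\frac{1}{2735}} + \frac{12660}{46037} = 177 \cdot 2735 + \frac{12660}{46037} = 484095 + \frac{12660}{46037} = \frac{22286294175}{46037}$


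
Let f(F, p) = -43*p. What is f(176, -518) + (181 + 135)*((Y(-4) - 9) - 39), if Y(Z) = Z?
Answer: 5842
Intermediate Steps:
f(176, -518) + (181 + 135)*((Y(-4) - 9) - 39) = -43*(-518) + (181 + 135)*((-4 - 9) - 39) = 22274 + 316*(-13 - 39) = 22274 + 316*(-52) = 22274 - 16432 = 5842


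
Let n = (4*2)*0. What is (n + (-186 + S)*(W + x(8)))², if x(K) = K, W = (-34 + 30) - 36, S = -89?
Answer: 77440000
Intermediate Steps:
W = -40 (W = -4 - 36 = -40)
n = 0 (n = 8*0 = 0)
(n + (-186 + S)*(W + x(8)))² = (0 + (-186 - 89)*(-40 + 8))² = (0 - 275*(-32))² = (0 + 8800)² = 8800² = 77440000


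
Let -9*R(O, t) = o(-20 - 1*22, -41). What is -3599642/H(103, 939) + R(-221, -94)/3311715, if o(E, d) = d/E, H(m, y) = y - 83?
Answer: -1126533404378609/267891249780 ≈ -4205.2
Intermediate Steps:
H(m, y) = -83 + y
R(O, t) = -41/378 (R(O, t) = -(-41)/(9*(-20 - 1*22)) = -(-41)/(9*(-20 - 22)) = -(-41)/(9*(-42)) = -(-41)*(-1)/(9*42) = -⅑*41/42 = -41/378)
-3599642/H(103, 939) + R(-221, -94)/3311715 = -3599642/(-83 + 939) - 41/378/3311715 = -3599642/856 - 41/378*1/3311715 = -3599642*1/856 - 41/1251828270 = -1799821/428 - 41/1251828270 = -1126533404378609/267891249780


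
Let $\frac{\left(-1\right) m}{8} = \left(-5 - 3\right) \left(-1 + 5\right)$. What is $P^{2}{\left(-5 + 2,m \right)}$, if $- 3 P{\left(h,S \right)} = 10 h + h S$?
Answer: $70756$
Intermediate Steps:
$m = 256$ ($m = - 8 \left(-5 - 3\right) \left(-1 + 5\right) = - 8 \left(\left(-8\right) 4\right) = \left(-8\right) \left(-32\right) = 256$)
$P{\left(h,S \right)} = - \frac{10 h}{3} - \frac{S h}{3}$ ($P{\left(h,S \right)} = - \frac{10 h + h S}{3} = - \frac{10 h + S h}{3} = - \frac{10 h}{3} - \frac{S h}{3}$)
$P^{2}{\left(-5 + 2,m \right)} = \left(- \frac{\left(-5 + 2\right) \left(10 + 256\right)}{3}\right)^{2} = \left(\left(- \frac{1}{3}\right) \left(-3\right) 266\right)^{2} = 266^{2} = 70756$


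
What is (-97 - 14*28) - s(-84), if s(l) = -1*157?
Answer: -332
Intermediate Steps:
s(l) = -157
(-97 - 14*28) - s(-84) = (-97 - 14*28) - 1*(-157) = (-97 - 392) + 157 = -489 + 157 = -332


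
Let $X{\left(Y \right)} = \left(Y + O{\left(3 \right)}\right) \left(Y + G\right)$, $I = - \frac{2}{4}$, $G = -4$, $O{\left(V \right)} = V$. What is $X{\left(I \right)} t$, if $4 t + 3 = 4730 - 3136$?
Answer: $- \frac{71595}{16} \approx -4474.7$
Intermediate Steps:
$t = \frac{1591}{4}$ ($t = - \frac{3}{4} + \frac{4730 - 3136}{4} = - \frac{3}{4} + \frac{1}{4} \cdot 1594 = - \frac{3}{4} + \frac{797}{2} = \frac{1591}{4} \approx 397.75$)
$I = - \frac{1}{2}$ ($I = \left(-2\right) \frac{1}{4} = - \frac{1}{2} \approx -0.5$)
$X{\left(Y \right)} = \left(-4 + Y\right) \left(3 + Y\right)$ ($X{\left(Y \right)} = \left(Y + 3\right) \left(Y - 4\right) = \left(3 + Y\right) \left(-4 + Y\right) = \left(-4 + Y\right) \left(3 + Y\right)$)
$X{\left(I \right)} t = \left(-12 + \left(- \frac{1}{2}\right)^{2} - - \frac{1}{2}\right) \frac{1591}{4} = \left(-12 + \frac{1}{4} + \frac{1}{2}\right) \frac{1591}{4} = \left(- \frac{45}{4}\right) \frac{1591}{4} = - \frac{71595}{16}$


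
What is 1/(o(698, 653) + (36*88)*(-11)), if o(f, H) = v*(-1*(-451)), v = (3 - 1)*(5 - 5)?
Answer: -1/34848 ≈ -2.8696e-5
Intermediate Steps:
v = 0 (v = 2*0 = 0)
o(f, H) = 0 (o(f, H) = 0*(-1*(-451)) = 0*451 = 0)
1/(o(698, 653) + (36*88)*(-11)) = 1/(0 + (36*88)*(-11)) = 1/(0 + 3168*(-11)) = 1/(0 - 34848) = 1/(-34848) = -1/34848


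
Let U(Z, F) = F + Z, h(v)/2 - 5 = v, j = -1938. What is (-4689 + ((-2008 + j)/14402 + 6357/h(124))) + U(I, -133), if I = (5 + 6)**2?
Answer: -2896174245/619286 ≈ -4676.6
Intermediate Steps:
I = 121 (I = 11**2 = 121)
h(v) = 10 + 2*v
(-4689 + ((-2008 + j)/14402 + 6357/h(124))) + U(I, -133) = (-4689 + ((-2008 - 1938)/14402 + 6357/(10 + 2*124))) + (-133 + 121) = (-4689 + (-3946*1/14402 + 6357/(10 + 248))) - 12 = (-4689 + (-1973/7201 + 6357/258)) - 12 = (-4689 + (-1973/7201 + 6357*(1/258))) - 12 = (-4689 + (-1973/7201 + 2119/86)) - 12 = (-4689 + 15089241/619286) - 12 = -2888742813/619286 - 12 = -2896174245/619286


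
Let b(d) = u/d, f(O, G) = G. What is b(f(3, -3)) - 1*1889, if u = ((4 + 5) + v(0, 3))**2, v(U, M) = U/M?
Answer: -1916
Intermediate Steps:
u = 81 (u = ((4 + 5) + 0/3)**2 = (9 + 0*(1/3))**2 = (9 + 0)**2 = 9**2 = 81)
b(d) = 81/d
b(f(3, -3)) - 1*1889 = 81/(-3) - 1*1889 = 81*(-1/3) - 1889 = -27 - 1889 = -1916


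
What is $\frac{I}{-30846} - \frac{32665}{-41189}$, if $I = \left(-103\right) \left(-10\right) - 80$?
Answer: $\frac{484227520}{635257947} \approx 0.76225$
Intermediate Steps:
$I = 950$ ($I = 1030 - 80 = 950$)
$\frac{I}{-30846} - \frac{32665}{-41189} = \frac{950}{-30846} - \frac{32665}{-41189} = 950 \left(- \frac{1}{30846}\right) - - \frac{32665}{41189} = - \frac{475}{15423} + \frac{32665}{41189} = \frac{484227520}{635257947}$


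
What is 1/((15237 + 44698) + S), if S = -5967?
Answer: 1/53968 ≈ 1.8530e-5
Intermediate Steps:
1/((15237 + 44698) + S) = 1/((15237 + 44698) - 5967) = 1/(59935 - 5967) = 1/53968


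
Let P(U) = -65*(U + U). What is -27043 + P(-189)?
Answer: -2473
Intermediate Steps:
P(U) = -130*U
-27043 + P(-189) = -27043 - 130*(-189) = -27043 + 24570 = -2473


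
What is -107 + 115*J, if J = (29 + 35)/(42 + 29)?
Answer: -237/71 ≈ -3.3380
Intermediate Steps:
J = 64/71 ≈ 0.90141
-107 + 115*J = -107 + 115*(64/71) = -107 + 7360/71 = -237/71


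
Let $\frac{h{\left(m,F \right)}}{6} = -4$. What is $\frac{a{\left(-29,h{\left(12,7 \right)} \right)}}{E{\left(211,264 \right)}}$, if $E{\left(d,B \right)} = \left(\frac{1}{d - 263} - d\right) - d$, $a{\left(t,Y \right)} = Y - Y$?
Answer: $0$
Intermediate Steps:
$h{\left(m,F \right)} = -24$ ($h{\left(m,F \right)} = 6 \left(-4\right) = -24$)
$a{\left(t,Y \right)} = 0$
$E{\left(d,B \right)} = \frac{1}{-263 + d} - 2 d$ ($E{\left(d,B \right)} = \left(\frac{1}{-263 + d} - d\right) - d = \frac{1}{-263 + d} - 2 d$)
$\frac{a{\left(-29,h{\left(12,7 \right)} \right)}}{E{\left(211,264 \right)}} = \frac{0}{\frac{1}{-263 + 211} \left(1 - 2 \cdot 211^{2} + 526 \cdot 211\right)} = \frac{0}{\frac{1}{-52} \left(1 - 89042 + 110986\right)} = \frac{0}{\left(- \frac{1}{52}\right) \left(1 - 89042 + 110986\right)} = \frac{0}{\left(- \frac{1}{52}\right) 21945} = \frac{0}{- \frac{21945}{52}} = 0 \left(- \frac{52}{21945}\right) = 0$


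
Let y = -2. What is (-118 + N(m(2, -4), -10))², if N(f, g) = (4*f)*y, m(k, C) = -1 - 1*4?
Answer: 6084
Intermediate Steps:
m(k, C) = -5 (m(k, C) = -1 - 4 = -5)
N(f, g) = -8*f (N(f, g) = (4*f)*(-2) = -8*f)
(-118 + N(m(2, -4), -10))² = (-118 - 8*(-5))² = (-118 + 40)² = (-78)² = 6084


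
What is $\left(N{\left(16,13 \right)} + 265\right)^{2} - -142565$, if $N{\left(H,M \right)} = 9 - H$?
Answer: $209129$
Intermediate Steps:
$\left(N{\left(16,13 \right)} + 265\right)^{2} - -142565 = \left(\left(9 - 16\right) + 265\right)^{2} - -142565 = \left(\left(9 - 16\right) + 265\right)^{2} + 142565 = \left(-7 + 265\right)^{2} + 142565 = 258^{2} + 142565 = 66564 + 142565 = 209129$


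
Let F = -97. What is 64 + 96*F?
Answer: -9248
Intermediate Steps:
64 + 96*F = 64 + 96*(-97) = 64 - 9312 = -9248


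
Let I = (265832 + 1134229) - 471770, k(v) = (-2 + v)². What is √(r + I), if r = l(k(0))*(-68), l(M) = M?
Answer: √928019 ≈ 963.34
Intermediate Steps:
r = -272 (r = (-2 + 0)²*(-68) = (-2)²*(-68) = 4*(-68) = -272)
I = 928291 (I = 1400061 - 471770 = 928291)
√(r + I) = √(-272 + 928291) = √928019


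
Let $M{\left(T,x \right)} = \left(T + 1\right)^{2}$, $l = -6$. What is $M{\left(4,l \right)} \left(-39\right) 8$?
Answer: $-7800$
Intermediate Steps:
$M{\left(T,x \right)} = \left(1 + T\right)^{2}$
$M{\left(4,l \right)} \left(-39\right) 8 = \left(1 + 4\right)^{2} \left(-39\right) 8 = 5^{2} \left(-39\right) 8 = 25 \left(-39\right) 8 = \left(-975\right) 8 = -7800$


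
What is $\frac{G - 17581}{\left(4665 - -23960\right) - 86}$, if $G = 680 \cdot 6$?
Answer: $- \frac{13501}{28539} \approx -0.47307$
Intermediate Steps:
$G = 4080$
$\frac{G - 17581}{\left(4665 - -23960\right) - 86} = \frac{4080 - 17581}{\left(4665 - -23960\right) - 86} = - \frac{13501}{\left(4665 + 23960\right) - 86} = - \frac{13501}{28625 - 86} = - \frac{13501}{28539}$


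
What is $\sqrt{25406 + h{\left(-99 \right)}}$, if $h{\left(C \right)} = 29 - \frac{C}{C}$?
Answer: $9 \sqrt{314} \approx 159.48$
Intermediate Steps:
$h{\left(C \right)} = 28$ ($h{\left(C \right)} = 29 - 1 = 28$)
$\sqrt{25406 + h{\left(-99 \right)}} = \sqrt{25406 + 28} = \sqrt{25434} = 9 \sqrt{314}$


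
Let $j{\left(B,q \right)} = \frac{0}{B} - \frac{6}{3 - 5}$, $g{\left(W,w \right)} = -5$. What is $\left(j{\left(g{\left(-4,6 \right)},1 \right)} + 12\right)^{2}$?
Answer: $225$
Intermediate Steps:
$j{\left(B,q \right)} = 3$ ($j{\left(B,q \right)} = 0 - \frac{6}{3 - 5} = 0 - \frac{6}{-2} = 0 - -3 = 0 + 3 = 3$)
$\left(j{\left(g{\left(-4,6 \right)},1 \right)} + 12\right)^{2} = \left(3 + 12\right)^{2} = 15^{2} = 225$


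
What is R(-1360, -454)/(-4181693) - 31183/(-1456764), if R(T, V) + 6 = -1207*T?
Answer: -2260900767877/6091739821452 ≈ -0.37114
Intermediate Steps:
R(T, V) = -6 - 1207*T
R(-1360, -454)/(-4181693) - 31183/(-1456764) = (-6 - 1207*(-1360))/(-4181693) - 31183/(-1456764) = (-6 + 1641520)*(-1/4181693) - 31183*(-1/1456764) = 1641514*(-1/4181693) + 31183/1456764 = -1641514/4181693 + 31183/1456764 = -2260900767877/6091739821452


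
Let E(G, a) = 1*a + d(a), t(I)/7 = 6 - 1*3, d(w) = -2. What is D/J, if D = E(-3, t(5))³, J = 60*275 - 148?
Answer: 6859/16352 ≈ 0.41946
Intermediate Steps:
t(I) = 21 (t(I) = 7*(6 - 1*3) = 7*(6 - 3) = 7*3 = 21)
E(G, a) = -2 + a (E(G, a) = 1*a - 2 = a - 2 = -2 + a)
J = 16352 (J = 16500 - 148 = 16352)
D = 6859 (D = (-2 + 21)³ = 19³ = 6859)
D/J = 6859/16352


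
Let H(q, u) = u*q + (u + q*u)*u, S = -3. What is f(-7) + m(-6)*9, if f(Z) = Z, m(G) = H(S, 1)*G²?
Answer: -1627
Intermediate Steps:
H(q, u) = q*u + u*(u + q*u)
m(G) = -5*G² (m(G) = (1*(-3 + 1 - 3*1))*G² = (1*(-3 + 1 - 3))*G² = (1*(-5))*G² = -5*G²)
f(-7) + m(-6)*9 = -7 - 5*(-6)²*9 = -7 - 5*36*9 = -7 - 180*9 = -7 - 1620 = -1627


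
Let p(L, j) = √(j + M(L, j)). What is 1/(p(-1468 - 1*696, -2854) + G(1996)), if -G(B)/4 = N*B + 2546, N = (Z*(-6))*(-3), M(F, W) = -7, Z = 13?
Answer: -1878440/3528536836461 - I*√2861/3528536836461 ≈ -5.3236e-7 - 1.5159e-11*I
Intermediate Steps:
p(L, j) = √(-7 + j) (p(L, j) = √(j - 7) = √(-7 + j))
N = 234 (N = (13*(-6))*(-3) = -78*(-3) = 234)
G(B) = -10184 - 936*B (G(B) = -4*(234*B + 2546) = -4*(2546 + 234*B) = -10184 - 936*B)
1/(p(-1468 - 1*696, -2854) + G(1996)) = 1/(√(-7 - 2854) + (-10184 - 936*1996)) = 1/(√(-2861) + (-10184 - 1868256)) = 1/(I*√2861 - 1878440) = 1/(-1878440 + I*√2861)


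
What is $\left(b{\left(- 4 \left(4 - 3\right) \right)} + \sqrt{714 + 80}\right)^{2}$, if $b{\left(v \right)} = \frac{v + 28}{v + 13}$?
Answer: $\frac{7210}{9} + \frac{16 \sqrt{794}}{3} \approx 951.39$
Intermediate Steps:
$b{\left(v \right)} = \frac{28 + v}{13 + v}$
$\left(b{\left(- 4 \left(4 - 3\right) \right)} + \sqrt{714 + 80}\right)^{2} = \left(\frac{28 - 4 \left(4 - 3\right)}{13 - 4 \left(4 - 3\right)} + \sqrt{714 + 80}\right)^{2} = \left(\frac{28 - 4}{13 - 4} + \sqrt{794}\right)^{2} = \left(\frac{1}{9} \cdot 24 + \sqrt{794}\right)^{2} = \left(\frac{8}{3} + \sqrt{794}\right)^{2}$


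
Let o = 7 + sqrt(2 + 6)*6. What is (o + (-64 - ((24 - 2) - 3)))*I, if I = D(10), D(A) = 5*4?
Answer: -1520 + 240*sqrt(2) ≈ -1180.6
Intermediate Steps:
D(A) = 20
I = 20
o = 7 + 12*sqrt(2) (o = 7 + sqrt(8)*6 = 7 + (2*sqrt(2))*6 = 7 + 12*sqrt(2) ≈ 23.971)
(o + (-64 - ((24 - 2) - 3)))*I = ((7 + 12*sqrt(2)) + (-64 - ((24 - 2) - 3)))*20 = ((7 + 12*sqrt(2)) + (-64 - (22 - 3)))*20 = ((7 + 12*sqrt(2)) + (-64 - 1*19))*20 = ((7 + 12*sqrt(2)) + (-64 - 19))*20 = ((7 + 12*sqrt(2)) - 83)*20 = (-76 + 12*sqrt(2))*20 = -1520 + 240*sqrt(2)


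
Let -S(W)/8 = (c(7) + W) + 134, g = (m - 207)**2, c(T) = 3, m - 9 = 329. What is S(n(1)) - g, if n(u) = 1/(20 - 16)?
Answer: -18259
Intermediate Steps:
m = 338 (m = 9 + 329 = 338)
n(u) = 1/4
g = 17161 (g = (338 - 207)**2 = 131**2 = 17161)
S(W) = -1096 - 8*W (S(W) = -8*((3 + W) + 134) = -8*(137 + W) = -1096 - 8*W)
S(n(1)) - g = (-1096 - 8*1/4) - 1*17161 = (-1096 - 2) - 17161 = -1098 - 17161 = -18259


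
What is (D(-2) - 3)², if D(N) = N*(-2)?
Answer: 1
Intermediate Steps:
D(N) = -2*N
(D(-2) - 3)² = (-2*(-2) - 3)² = (4 - 3)² = 1² = 1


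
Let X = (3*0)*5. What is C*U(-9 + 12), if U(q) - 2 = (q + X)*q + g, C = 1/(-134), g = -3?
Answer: -4/67 ≈ -0.059702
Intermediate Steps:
X = 0 (X = 0*5 = 0)
C = -1/134 ≈ -0.0074627
U(q) = -1 + q² (U(q) = 2 + ((q + 0)*q - 3) = 2 + (q*q - 3) = 2 + (q² - 3) = 2 + (-3 + q²) = -1 + q²)
C*U(-9 + 12) = -(-1 + (-9 + 12)²)/134 = -(-1 + 3²)/134 = -(-1 + 9)/134 = -1/134*8 = -4/67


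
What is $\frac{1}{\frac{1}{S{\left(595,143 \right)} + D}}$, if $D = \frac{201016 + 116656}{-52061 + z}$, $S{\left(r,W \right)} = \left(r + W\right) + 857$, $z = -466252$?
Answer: $\frac{826391563}{518313} \approx 1594.4$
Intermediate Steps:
$S{\left(r,W \right)} = 857 + W + r$ ($S{\left(r,W \right)} = \left(W + r\right) + 857 = 857 + W + r$)
$D = - \frac{317672}{518313}$ ($D = \frac{201016 + 116656}{-52061 - 466252} = \frac{317672}{-518313} = 317672 \left(- \frac{1}{518313}\right) = - \frac{317672}{518313} \approx -0.6129$)
$\frac{1}{\frac{1}{S{\left(595,143 \right)} + D}} = \frac{1}{\frac{1}{\left(857 + 143 + 595\right) - \frac{317672}{518313}}} = \frac{1}{\frac{1}{1595 - \frac{317672}{518313}}} = \frac{1}{\frac{1}{\frac{826391563}{518313}}} = \frac{1}{\frac{518313}{826391563}} = \frac{826391563}{518313}$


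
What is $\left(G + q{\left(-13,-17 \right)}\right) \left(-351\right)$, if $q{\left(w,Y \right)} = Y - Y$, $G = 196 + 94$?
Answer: $-101790$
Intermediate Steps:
$G = 290$
$q{\left(w,Y \right)} = 0$
$\left(G + q{\left(-13,-17 \right)}\right) \left(-351\right) = \left(290 + 0\right) \left(-351\right) = 290 \left(-351\right) = -101790$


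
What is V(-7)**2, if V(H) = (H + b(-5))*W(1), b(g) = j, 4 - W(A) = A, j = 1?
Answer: 324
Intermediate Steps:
W(A) = 4 - A
b(g) = 1
V(H) = 3 + 3*H (V(H) = (H + 1)*(4 - 1*1) = (1 + H)*(4 - 1) = (1 + H)*3 = 3 + 3*H)
V(-7)**2 = (3 + 3*(-7))**2 = (3 - 21)**2 = (-18)**2 = 324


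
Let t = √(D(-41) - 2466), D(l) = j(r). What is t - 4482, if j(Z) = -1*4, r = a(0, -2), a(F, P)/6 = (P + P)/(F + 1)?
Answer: -4482 + I*√2470 ≈ -4482.0 + 49.699*I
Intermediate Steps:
a(F, P) = 12*P/(1 + F) (a(F, P) = 6*((P + P)/(F + 1)) = 6*((2*P)/(1 + F)) = 6*(2*P/(1 + F)) = 12*P/(1 + F))
r = -24 (r = 12*(-2)/(1 + 0) = 12*(-2)/1 = 12*(-2)*1 = -24)
j(Z) = -4
D(l) = -4
t = I*√2470 (t = √(-4 - 2466) = √(-2470) = I*√2470 ≈ 49.699*I)
t - 4482 = I*√2470 - 4482 = -4482 + I*√2470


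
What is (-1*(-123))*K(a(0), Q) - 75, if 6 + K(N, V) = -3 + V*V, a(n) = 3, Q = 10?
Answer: 11118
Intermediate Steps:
K(N, V) = -9 + V² (K(N, V) = -6 + (-3 + V*V) = -6 + (-3 + V²) = -9 + V²)
(-1*(-123))*K(a(0), Q) - 75 = (-1*(-123))*(-9 + 10²) - 75 = 123*(-9 + 100) - 75 = 123*91 - 75 = 11193 - 75 = 11118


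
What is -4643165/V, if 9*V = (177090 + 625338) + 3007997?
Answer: -8357697/762085 ≈ -10.967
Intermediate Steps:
V = 3810425/9 (V = ((177090 + 625338) + 3007997)/9 = (802428 + 3007997)/9 = (⅑)*3810425 = 3810425/9 ≈ 4.2338e+5)
-4643165/V = -4643165/3810425/9 = -4643165*9/3810425 = -8357697/762085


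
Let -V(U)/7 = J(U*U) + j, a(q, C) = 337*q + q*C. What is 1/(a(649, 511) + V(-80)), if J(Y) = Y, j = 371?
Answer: 1/502955 ≈ 1.9883e-6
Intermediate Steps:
a(q, C) = 337*q + C*q
V(U) = -2597 - 7*U² (V(U) = -7*(U*U + 371) = -7*(U² + 371) = -7*(371 + U²) = -2597 - 7*U²)
1/(a(649, 511) + V(-80)) = 1/(649*(337 + 511) + (-2597 - 7*(-80)²)) = 1/(649*848 + (-2597 - 7*6400)) = 1/(550352 + (-2597 - 44800)) = 1/(550352 - 47397) = 1/502955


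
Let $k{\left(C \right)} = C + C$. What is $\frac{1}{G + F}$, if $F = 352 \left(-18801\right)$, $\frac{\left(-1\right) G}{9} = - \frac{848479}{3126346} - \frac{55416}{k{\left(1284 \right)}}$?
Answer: $- \frac{334519022}{2213765045001441} \approx -1.5111 \cdot 10^{-7}$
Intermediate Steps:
$k{\left(C \right)} = 2 C$
$G = \frac{65785681503}{334519022}$ ($G = - 9 \left(- \frac{848479}{3126346} - \frac{55416}{2 \cdot 1284}\right) = - 9 \left(\left(-848479\right) \frac{1}{3126346} - \frac{55416}{2568}\right) = - 9 \left(- \frac{848479}{3126346} - \frac{2309}{107}\right) = \left(-9\right) \left(- \frac{7309520167}{334519022}\right) = \frac{65785681503}{334519022} \approx 196.66$)
$F = -6617952$
$\frac{1}{G + F} = \frac{1}{\frac{65785681503}{334519022} - 6617952} = \frac{1}{- \frac{2213765045001441}{334519022}} = - \frac{334519022}{2213765045001441}$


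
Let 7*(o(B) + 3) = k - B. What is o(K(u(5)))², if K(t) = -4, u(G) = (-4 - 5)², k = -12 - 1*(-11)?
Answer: 324/49 ≈ 6.6122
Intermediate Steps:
k = -1 (k = -12 + 11 = -1)
u(G) = 81 (u(G) = (-9)² = 81)
o(B) = -22/7 - B/7 (o(B) = -3 + (-1 - B)/7 = -3 + (-⅐ - B/7) = -22/7 - B/7)
o(K(u(5)))² = (-22/7 - ⅐*(-4))² = (-22/7 + 4/7)² = (-18/7)² = 324/49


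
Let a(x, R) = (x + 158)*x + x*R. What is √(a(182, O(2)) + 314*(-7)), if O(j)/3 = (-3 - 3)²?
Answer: √79338 ≈ 281.67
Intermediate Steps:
O(j) = 108 (O(j) = 3*(-3 - 3)² = 3*(-6)² = 3*36 = 108)
a(x, R) = R*x + x*(158 + x) (a(x, R) = (158 + x)*x + R*x = x*(158 + x) + R*x = R*x + x*(158 + x))
√(a(182, O(2)) + 314*(-7)) = √(182*(158 + 108 + 182) + 314*(-7)) = √(182*448 - 2198) = √(81536 - 2198) = √79338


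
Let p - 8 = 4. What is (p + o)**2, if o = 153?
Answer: 27225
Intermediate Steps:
p = 12 (p = 8 + 4 = 12)
(p + o)**2 = (12 + 153)**2 = 165**2 = 27225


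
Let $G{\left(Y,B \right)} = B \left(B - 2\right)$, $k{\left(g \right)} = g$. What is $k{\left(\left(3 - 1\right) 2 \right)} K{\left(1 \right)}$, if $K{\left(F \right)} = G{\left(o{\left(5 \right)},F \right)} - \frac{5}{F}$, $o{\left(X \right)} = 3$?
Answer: $-24$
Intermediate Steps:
$G{\left(Y,B \right)} = B \left(-2 + B\right)$
$K{\left(F \right)} = - \frac{5}{F} + F \left(-2 + F\right)$ ($K{\left(F \right)} = F \left(-2 + F\right) - \frac{5}{F} = - \frac{5}{F} + F \left(-2 + F\right)$)
$k{\left(\left(3 - 1\right) 2 \right)} K{\left(1 \right)} = \left(3 - 1\right) 2 \frac{-5 + 1^{2} \left(-2 + 1\right)}{1} = 2 \cdot 2 \cdot 1 \left(-5 + 1 \left(-1\right)\right) = 4 \cdot 1 \left(-5 - 1\right) = 4 \cdot 1 \left(-6\right) = 4 \left(-6\right) = -24$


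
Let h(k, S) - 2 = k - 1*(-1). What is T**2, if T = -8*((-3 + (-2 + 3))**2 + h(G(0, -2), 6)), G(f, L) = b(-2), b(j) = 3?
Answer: 6400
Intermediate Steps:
G(f, L) = 3
h(k, S) = 3 + k (h(k, S) = 2 + (k - 1*(-1)) = 2 + (k + 1) = 2 + (1 + k) = 3 + k)
T = -80 (T = -8*((-3 + (-2 + 3))**2 + (3 + 3)) = -8*((-3 + 1)**2 + 6) = -8*((-2)**2 + 6) = -8*(4 + 6) = -8*10 = -80)
T**2 = (-80)**2 = 6400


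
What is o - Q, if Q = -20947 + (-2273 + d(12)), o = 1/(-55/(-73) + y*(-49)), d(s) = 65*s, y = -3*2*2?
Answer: 964448833/42979 ≈ 22440.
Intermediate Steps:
y = -12 (y = -6*2 = -12)
o = 73/42979 (o = 1/(-55/(-73) - 12*(-49)) = 1/(-55*(-1/73) + 588) = 1/(55/73 + 588) = 1/(42979/73) = 73/42979 ≈ 0.0016985)
Q = -22440 (Q = -20947 + (-2273 + 65*12) = -20947 + (-2273 + 780) = -20947 - 1493 = -22440)
o - Q = 73/42979 - 1*(-22440) = 73/42979 + 22440 = 964448833/42979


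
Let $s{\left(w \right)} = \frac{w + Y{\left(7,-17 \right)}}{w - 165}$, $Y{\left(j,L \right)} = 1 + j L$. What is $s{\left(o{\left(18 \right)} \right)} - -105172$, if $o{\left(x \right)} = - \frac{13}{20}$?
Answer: $\frac{348437209}{3313} \approx 1.0517 \cdot 10^{5}$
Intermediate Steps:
$Y{\left(j,L \right)} = 1 + L j$
$o{\left(x \right)} = - \frac{13}{20}$ ($o{\left(x \right)} = \left(-13\right) \frac{1}{20} = - \frac{13}{20}$)
$s{\left(w \right)} = \frac{-118 + w}{-165 + w}$ ($s{\left(w \right)} = \frac{w + \left(1 - 119\right)}{w - 165} = \frac{w + \left(1 - 119\right)}{-165 + w} = \frac{w - 118}{-165 + w} = \frac{-118 + w}{-165 + w}$)
$s{\left(o{\left(18 \right)} \right)} - -105172 = \frac{-118 - \frac{13}{20}}{-165 - \frac{13}{20}} - -105172 = \frac{1}{- \frac{3313}{20}} \left(- \frac{2373}{20}\right) + 105172 = \left(- \frac{20}{3313}\right) \left(- \frac{2373}{20}\right) + 105172 = \frac{2373}{3313} + 105172 = \frac{348437209}{3313}$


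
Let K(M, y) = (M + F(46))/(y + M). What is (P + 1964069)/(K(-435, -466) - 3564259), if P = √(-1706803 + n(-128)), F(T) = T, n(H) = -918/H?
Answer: -1769626169/3211396970 - 901*I*√109234933/25691175760 ≈ -0.55105 - 0.00036654*I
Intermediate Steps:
K(M, y) = (46 + M)/(M + y) (K(M, y) = (M + 46)/(y + M) = (46 + M)/(M + y))
P = I*√109234933/8 (P = √(-1706803 - 918/(-128)) = √(-1706803 - 918*(-1/128)) = √(-1706803 + 459/64) = √(-109234933/64) = I*√109234933/8 ≈ 1306.4*I)
(P + 1964069)/(K(-435, -466) - 3564259) = (I*√109234933/8 + 1964069)/((46 - 435)/(-435 - 466) - 3564259) = (1964069 + I*√109234933/8)/(-389/(-901) - 3564259) = (1964069 + I*√109234933/8)/(-1/901*(-389) - 3564259) = (1964069 + I*√109234933/8)/(389/901 - 3564259) = (1964069 + I*√109234933/8)/(-3211396970/901) = (1964069 + I*√109234933/8)*(-901/3211396970) = -1769626169/3211396970 - 901*I*√109234933/25691175760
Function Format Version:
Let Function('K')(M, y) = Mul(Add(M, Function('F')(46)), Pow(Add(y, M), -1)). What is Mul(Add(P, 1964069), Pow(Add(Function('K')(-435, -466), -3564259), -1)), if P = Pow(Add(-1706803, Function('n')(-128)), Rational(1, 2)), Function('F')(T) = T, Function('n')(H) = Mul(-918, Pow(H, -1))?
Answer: Add(Rational(-1769626169, 3211396970), Mul(Rational(-901, 25691175760), I, Pow(109234933, Rational(1, 2)))) ≈ Add(-0.55105, Mul(-0.00036654, I))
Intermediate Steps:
Function('K')(M, y) = Mul(Pow(Add(M, y), -1), Add(46, M)) (Function('K')(M, y) = Mul(Add(M, 46), Pow(Add(y, M), -1)) = Mul(Add(46, M), Pow(Add(M, y), -1)) = Mul(Pow(Add(M, y), -1), Add(46, M)))
P = Mul(Rational(1, 8), I, Pow(109234933, Rational(1, 2))) (P = Pow(Add(-1706803, Mul(-918, Pow(-128, -1))), Rational(1, 2)) = Pow(Add(-1706803, Mul(-918, Rational(-1, 128))), Rational(1, 2)) = Pow(Add(-1706803, Rational(459, 64)), Rational(1, 2)) = Pow(Rational(-109234933, 64), Rational(1, 2)) = Mul(Rational(1, 8), I, Pow(109234933, Rational(1, 2))) ≈ Mul(1306.4, I))
Mul(Add(P, 1964069), Pow(Add(Function('K')(-435, -466), -3564259), -1)) = Mul(Add(Mul(Rational(1, 8), I, Pow(109234933, Rational(1, 2))), 1964069), Pow(Add(Mul(Pow(Add(-435, -466), -1), Add(46, -435)), -3564259), -1)) = Mul(Add(1964069, Mul(Rational(1, 8), I, Pow(109234933, Rational(1, 2)))), Pow(Add(Mul(Pow(-901, -1), -389), -3564259), -1)) = Mul(Add(1964069, Mul(Rational(1, 8), I, Pow(109234933, Rational(1, 2)))), Pow(Add(Mul(Rational(-1, 901), -389), -3564259), -1)) = Mul(Add(1964069, Mul(Rational(1, 8), I, Pow(109234933, Rational(1, 2)))), Pow(Add(Rational(389, 901), -3564259), -1)) = Mul(Add(1964069, Mul(Rational(1, 8), I, Pow(109234933, Rational(1, 2)))), Pow(Rational(-3211396970, 901), -1)) = Mul(Add(1964069, Mul(Rational(1, 8), I, Pow(109234933, Rational(1, 2)))), Rational(-901, 3211396970)) = Add(Rational(-1769626169, 3211396970), Mul(Rational(-901, 25691175760), I, Pow(109234933, Rational(1, 2))))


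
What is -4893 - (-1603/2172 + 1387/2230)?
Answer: -11849488477/2421780 ≈ -4892.9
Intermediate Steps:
-4893 - (-1603/2172 + 1387/2230) = -4893 - 1*(-281063/2421780) = -4893 + 281063/2421780 = -11849488477/2421780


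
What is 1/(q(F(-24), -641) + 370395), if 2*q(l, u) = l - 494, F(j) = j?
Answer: 1/370136 ≈ 2.7017e-6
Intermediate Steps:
q(l, u) = -247 + l/2 (q(l, u) = (l - 494)/2 = (-494 + l)/2 = -247 + l/2)
1/(q(F(-24), -641) + 370395) = 1/((-247 + (½)*(-24)) + 370395) = 1/((-247 - 12) + 370395) = 1/(-259 + 370395) = 1/370136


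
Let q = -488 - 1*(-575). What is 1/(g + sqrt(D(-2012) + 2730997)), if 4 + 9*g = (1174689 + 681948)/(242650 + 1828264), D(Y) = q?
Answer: 119788232628294/948733391179119204023 + 694766936854152*sqrt(682771)/948733391179119204023 ≈ 0.00060523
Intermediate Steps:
q = 87 (q = -488 + 575 = 87)
D(Y) = 87
g = -6427019/18638226 (g = -4/9 + ((1174689 + 681948)/(242650 + 1828264))/9 = -4/9 + (1856637/2070914)/9 = -4/9 + (1856637*(1/2070914))/9 = -4/9 + (1/9)*(1856637/2070914) = -4/9 + 206293/2070914 = -6427019/18638226 ≈ -0.34483)
1/(g + sqrt(D(-2012) + 2730997)) = 1/(-6427019/18638226 + sqrt(87 + 2730997)) = 1/(-6427019/18638226 + sqrt(2731084)) = 1/(-6427019/18638226 + 2*sqrt(682771))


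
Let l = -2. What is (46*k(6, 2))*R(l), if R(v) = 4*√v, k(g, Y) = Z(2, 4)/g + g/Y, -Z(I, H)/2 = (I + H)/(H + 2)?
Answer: 1472*I*√2/3 ≈ 693.91*I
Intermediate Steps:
Z(I, H) = -2*(H + I)/(2 + H) (Z(I, H) = -2*(I + H)/(H + 2) = -2*(H + I)/(2 + H))
k(g, Y) = -2/g + g/Y (k(g, Y) = (2*(-1*4 - 1*2)/(2 + 4))/g + g/Y = (2*(-4 - 2)/6)/g + g/Y = (2*(⅙)*(-6))/g + g/Y = -2/g + g/Y)
(46*k(6, 2))*R(l) = (46*(-2/6 + 6/2))*(4*√(-2)) = (46*(-2*⅙ + 6*(½)))*(4*(I*√2)) = (46*(-⅓ + 3))*(4*I*√2) = (46*(8/3))*(4*I*√2) = 368*(4*I*√2)/3 = 1472*I*√2/3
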